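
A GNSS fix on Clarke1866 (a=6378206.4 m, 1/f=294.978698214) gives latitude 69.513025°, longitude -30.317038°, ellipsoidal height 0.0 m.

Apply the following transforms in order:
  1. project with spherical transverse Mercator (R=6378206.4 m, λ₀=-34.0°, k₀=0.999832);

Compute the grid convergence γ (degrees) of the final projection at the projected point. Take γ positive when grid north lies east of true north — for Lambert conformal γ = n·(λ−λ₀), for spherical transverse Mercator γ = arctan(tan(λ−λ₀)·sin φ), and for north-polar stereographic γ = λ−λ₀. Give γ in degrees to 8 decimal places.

3.45060296

start: φ=69.513025°, λ=-30.317038°, h=0.000 m
→ into tm (λ₀=-34.0°): φ=69.51302500°, λ−λ₀=3.68296200°
convergence γ = 3.45060296°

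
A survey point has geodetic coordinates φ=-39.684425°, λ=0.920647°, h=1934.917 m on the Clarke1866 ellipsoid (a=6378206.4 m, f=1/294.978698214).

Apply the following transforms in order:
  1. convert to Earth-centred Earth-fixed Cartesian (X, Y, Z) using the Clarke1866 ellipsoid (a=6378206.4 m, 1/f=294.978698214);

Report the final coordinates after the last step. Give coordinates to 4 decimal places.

X=4916138.5357 m, Y=79000.8933 m, Z=-4052120.6208 m

start: φ=-39.684425°, λ=0.920647°, h=1934.917 m
→ ECEF (a=6378206.400, f=1/294.978698214): X=4916138.5357, Y=79000.8933, Z=-4052120.6208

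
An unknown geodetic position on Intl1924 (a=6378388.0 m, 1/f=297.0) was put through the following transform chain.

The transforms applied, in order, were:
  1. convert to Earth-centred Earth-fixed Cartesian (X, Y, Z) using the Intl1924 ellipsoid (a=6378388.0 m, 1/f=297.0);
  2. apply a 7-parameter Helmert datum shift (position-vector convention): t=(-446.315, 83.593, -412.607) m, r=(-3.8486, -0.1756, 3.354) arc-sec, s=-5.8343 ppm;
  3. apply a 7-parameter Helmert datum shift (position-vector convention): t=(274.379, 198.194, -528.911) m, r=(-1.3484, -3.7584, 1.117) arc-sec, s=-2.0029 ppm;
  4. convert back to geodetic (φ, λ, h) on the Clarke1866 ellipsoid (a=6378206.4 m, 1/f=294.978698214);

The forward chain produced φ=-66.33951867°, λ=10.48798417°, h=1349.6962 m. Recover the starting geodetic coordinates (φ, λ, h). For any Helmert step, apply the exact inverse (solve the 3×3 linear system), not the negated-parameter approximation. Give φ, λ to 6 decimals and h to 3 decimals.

φ=-66.335002°, λ=10.483529°, h=280.206 m

start: φ=-66.339519°, λ=10.487984°, h=1349.696 m
→ ECEF (a=6378206.400, f=1/294.978698214): X=2524622.1601, Y=467363.4412, Z=-5820290.6519
→ Helmert⁻¹: X=2524249.3229, Y=467190.5587, Z=-5819816.3381
→ Helmert⁻¹: X=2524713.0101, Y=467177.2195, Z=-5819431.1160
→ geod (Bowring, a=6378388.000): φ=-66.33500200°, λ=10.48352900°, h=280.2060 m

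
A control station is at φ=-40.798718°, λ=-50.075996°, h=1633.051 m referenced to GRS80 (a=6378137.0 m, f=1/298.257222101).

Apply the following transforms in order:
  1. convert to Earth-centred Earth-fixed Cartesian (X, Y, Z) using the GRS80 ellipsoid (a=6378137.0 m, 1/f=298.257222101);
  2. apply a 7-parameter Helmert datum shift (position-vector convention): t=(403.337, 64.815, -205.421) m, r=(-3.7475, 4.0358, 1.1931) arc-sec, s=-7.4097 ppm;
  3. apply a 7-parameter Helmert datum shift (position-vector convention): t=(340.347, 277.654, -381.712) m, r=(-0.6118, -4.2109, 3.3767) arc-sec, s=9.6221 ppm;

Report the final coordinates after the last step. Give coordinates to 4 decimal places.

start: φ=-40.798718°, λ=-50.075996°, h=1633.051 m
→ ECEF (a=6378137.000, f=1/298.257222101): X=3103901.1540, Y=-3709065.2996, Z=-4146594.6750
→ Helmert 7p (PV): X=3104221.8142, Y=-3709030.3841, Z=-4146762.7146
→ Helmert 7p (PV): X=3104737.4074, Y=-3708749.8998, Z=-4147109.9524

X=3104737.4074 m, Y=-3708749.8998 m, Z=-4147109.9524 m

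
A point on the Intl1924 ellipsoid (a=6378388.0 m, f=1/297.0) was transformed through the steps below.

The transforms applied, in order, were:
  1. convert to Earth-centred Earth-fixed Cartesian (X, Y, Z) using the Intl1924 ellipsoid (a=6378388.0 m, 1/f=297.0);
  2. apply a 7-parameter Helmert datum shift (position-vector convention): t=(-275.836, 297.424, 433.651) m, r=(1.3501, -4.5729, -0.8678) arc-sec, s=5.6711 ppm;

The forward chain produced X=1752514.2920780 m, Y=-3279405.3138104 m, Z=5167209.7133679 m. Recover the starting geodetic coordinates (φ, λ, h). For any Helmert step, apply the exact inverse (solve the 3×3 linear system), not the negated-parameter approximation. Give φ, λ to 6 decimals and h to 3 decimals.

φ=54.438920°, λ=-61.876320°, h=1617.437 m

start: X=1752514.2921, Y=-3279405.3138, Z=5167209.7134 m
→ Helmert⁻¹: X=1752908.5327, Y=-3279642.9449, Z=5166729.3660
→ geod (Bowring, a=6378388.000): φ=54.43892000°, λ=-61.87632000°, h=1617.4370 m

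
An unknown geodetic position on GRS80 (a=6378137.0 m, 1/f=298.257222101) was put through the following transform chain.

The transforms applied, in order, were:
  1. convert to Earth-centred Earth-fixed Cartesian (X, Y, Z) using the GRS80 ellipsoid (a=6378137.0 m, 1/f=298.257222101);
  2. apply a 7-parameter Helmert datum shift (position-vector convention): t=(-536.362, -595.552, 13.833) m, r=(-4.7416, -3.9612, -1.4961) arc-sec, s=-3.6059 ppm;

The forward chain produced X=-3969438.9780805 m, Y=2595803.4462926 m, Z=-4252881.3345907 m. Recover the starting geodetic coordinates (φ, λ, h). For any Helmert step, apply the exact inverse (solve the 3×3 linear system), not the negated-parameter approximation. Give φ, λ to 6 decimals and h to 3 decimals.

φ=-42.072844°, λ=146.807833°, h=1733.180 m

start: X=-3969438.9781, Y=2595803.4463, Z=-4252881.3346 m
→ Helmert⁻¹: X=-3969017.4328, Y=2596477.3347, Z=-4252774.5928
→ geod (Bowring, a=6378137.000): φ=-42.07284400°, λ=146.80783300°, h=1733.1800 m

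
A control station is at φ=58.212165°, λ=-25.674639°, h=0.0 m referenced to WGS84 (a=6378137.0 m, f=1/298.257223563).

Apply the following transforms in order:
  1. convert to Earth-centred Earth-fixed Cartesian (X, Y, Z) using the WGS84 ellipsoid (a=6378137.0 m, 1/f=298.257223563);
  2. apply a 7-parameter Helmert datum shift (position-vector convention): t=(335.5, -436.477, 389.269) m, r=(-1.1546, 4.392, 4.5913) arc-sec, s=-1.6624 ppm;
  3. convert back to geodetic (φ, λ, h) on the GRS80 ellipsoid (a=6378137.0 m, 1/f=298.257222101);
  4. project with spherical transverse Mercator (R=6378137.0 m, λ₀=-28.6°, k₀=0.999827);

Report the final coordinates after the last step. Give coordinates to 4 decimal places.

E=171399.5075 m, N=6482426.7453 m

start: φ=58.212165°, λ=-25.674639°, h=0.000 m
→ ECEF (a=6378137.000, f=1/298.257223563): X=3035473.7850, Y=-1459220.4262, Z=5398223.0255
→ Helmert 7p (PV): X=3035951.6642, Y=-1459556.6927, Z=5398546.8544
→ geod (Bowring, a=6378137.000): φ=58.20929809°, λ=-25.67627220°, h=578.8921 m
→ tm (R=6378137.0, λ₀=-28.6°): E=171399.5075, N=6482426.7453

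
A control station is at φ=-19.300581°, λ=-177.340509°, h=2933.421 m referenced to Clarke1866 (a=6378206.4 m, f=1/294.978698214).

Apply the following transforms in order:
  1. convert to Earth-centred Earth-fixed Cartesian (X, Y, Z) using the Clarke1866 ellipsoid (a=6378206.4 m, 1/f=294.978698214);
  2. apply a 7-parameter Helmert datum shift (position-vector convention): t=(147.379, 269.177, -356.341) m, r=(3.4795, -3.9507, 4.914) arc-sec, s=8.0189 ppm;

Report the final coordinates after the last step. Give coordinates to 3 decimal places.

X=-6018096.355 m, Y=-279389.881 m, Z=-2096117.998 m

start: φ=-19.300581°, λ=-177.340509°, h=2933.421 m
→ ECEF (a=6378206.400, f=1/294.978698214): X=-6018242.2729, Y=-279548.7895, Z=-2095624.8655
→ Helmert 7p (PV): X=-6018096.3547, Y=-279389.8808, Z=-2096117.9985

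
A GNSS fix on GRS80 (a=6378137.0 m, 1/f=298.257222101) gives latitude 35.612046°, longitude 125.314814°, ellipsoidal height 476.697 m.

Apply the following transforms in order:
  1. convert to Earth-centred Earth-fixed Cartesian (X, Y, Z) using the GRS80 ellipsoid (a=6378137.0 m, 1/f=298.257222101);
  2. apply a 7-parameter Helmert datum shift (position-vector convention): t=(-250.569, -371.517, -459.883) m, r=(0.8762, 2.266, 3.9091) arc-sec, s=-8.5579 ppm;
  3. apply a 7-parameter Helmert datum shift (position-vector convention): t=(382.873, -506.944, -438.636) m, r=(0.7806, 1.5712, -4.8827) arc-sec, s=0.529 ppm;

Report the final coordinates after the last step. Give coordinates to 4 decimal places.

X=-3000838.4945 m, Y=4235331.4967 m, Z=3692720.9260 m

start: φ=35.612046°, λ=125.314814°, h=476.697 m
→ ECEF (a=6378137.000, f=1/298.257222101): X=-3001083.5875, Y=4236259.4645, Z=3693559.2434
→ Helmert 7p (PV): X=-3001348.1812, Y=4235779.1285, Z=3693118.7157
→ Helmert 7p (PV): X=-3000838.4945, Y=4235331.4967, Z=3692720.9260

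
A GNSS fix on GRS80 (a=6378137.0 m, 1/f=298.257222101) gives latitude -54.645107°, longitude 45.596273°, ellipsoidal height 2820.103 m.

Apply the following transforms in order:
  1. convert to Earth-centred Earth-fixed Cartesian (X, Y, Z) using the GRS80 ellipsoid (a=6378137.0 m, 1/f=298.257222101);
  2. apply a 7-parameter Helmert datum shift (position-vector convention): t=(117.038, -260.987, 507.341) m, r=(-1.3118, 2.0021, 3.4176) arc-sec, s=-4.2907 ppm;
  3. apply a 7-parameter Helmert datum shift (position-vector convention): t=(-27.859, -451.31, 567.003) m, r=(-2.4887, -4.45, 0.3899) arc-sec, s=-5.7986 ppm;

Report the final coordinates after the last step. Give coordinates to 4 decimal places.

X=2589363.8054 m, Y=2642963.2606 m, Z=-5179814.6812 m

start: φ=-54.645107°, λ=45.596273°, h=2820.103 m
→ ECEF (a=6378137.000, f=1/298.257222101): X=2589288.0766, Y=2643749.8873, Z=-5180923.3147
→ Helmert 7p (PV): X=2589299.9125, Y=2643487.5091, Z=-5180435.6903
→ Helmert 7p (PV): X=2589363.8054, Y=2642963.2606, Z=-5179814.6812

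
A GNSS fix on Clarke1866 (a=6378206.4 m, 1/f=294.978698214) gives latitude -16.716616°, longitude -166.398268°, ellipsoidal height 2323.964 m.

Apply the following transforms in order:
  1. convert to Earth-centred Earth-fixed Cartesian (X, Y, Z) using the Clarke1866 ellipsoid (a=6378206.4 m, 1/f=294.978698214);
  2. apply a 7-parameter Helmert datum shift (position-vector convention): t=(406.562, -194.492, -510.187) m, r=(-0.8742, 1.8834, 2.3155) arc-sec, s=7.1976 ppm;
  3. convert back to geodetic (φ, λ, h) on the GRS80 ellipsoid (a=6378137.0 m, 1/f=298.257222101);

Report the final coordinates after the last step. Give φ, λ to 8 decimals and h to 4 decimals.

φ=-16.72018730°, λ=-166.39492281°, h=2231.6530 m

start: φ=-16.716616°, λ=-166.398268°, h=2323.964 m
→ ECEF (a=6378206.400, f=1/294.978698214): X=-5941160.2118, Y=-1437508.0316, Z=-1823377.3284
→ Helmert 7p (PV): X=-5940796.9238, Y=-1437787.2933, Z=-1823840.2978
→ geod (Bowring, a=6378137.000): φ=-16.72018730°, λ=-166.39492281°, h=2231.6530 m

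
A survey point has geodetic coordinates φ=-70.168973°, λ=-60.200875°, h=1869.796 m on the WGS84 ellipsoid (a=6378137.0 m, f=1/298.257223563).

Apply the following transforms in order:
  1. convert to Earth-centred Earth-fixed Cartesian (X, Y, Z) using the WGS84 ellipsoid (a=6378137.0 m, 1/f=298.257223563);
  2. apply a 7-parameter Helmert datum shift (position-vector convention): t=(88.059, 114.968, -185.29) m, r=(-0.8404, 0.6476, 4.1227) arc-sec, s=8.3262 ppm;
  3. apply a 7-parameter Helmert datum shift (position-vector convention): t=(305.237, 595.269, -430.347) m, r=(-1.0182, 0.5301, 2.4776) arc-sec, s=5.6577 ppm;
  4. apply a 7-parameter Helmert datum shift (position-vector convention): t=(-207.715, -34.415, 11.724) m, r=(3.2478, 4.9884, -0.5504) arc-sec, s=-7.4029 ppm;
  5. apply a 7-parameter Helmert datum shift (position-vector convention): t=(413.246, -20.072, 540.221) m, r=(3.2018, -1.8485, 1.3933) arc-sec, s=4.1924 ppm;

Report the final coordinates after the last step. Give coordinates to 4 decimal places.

X=1079374.5452 m, Y=-1882987.3855 m, Z=-5979412.8691 m

start: φ=-70.168973°, λ=-60.200875°, h=1869.796 m
→ ECEF (a=6378137.000, f=1/298.257223563): X=1078821.2927, Y=-1883794.8742, Z=-5979220.2617
→ Helmert 7p (PV): X=1078937.2139, Y=-1883698.3898, Z=-5979451.0477
→ Helmert 7p (PV): X=1079255.8145, Y=-1883130.3352, Z=-5979908.6988
→ Helmert 7p (PV): X=1078890.4653, Y=-1883059.5318, Z=-5979908.4583
→ Helmert 7p (PV): X=1079374.5452, Y=-1882987.3855, Z=-5979412.8691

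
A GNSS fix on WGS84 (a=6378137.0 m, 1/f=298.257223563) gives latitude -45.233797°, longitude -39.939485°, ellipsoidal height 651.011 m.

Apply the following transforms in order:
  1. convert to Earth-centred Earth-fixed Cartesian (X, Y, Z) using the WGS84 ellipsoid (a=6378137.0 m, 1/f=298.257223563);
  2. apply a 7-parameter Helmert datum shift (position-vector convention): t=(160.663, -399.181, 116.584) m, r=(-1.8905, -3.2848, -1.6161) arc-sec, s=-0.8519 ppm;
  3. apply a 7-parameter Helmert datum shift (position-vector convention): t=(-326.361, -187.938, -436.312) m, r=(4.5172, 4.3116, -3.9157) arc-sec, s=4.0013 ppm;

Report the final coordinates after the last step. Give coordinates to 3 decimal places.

X=3449721.820 m, Y=-2889301.536 m, Z=-4506533.597 m

start: φ=-45.233797°, λ=-39.939485°, h=651.011 m
→ ECEF (a=6378137.000, f=1/298.257223563): X=3449976.5596, Y=-2888670.1692, Z=-4506145.7029
→ Helmert 7p (PV): X=3450183.4117, Y=-2889135.2207, Z=-4505943.8629
→ Helmert 7p (PV): X=3449721.8196, Y=-2889301.5365, Z=-4506533.5971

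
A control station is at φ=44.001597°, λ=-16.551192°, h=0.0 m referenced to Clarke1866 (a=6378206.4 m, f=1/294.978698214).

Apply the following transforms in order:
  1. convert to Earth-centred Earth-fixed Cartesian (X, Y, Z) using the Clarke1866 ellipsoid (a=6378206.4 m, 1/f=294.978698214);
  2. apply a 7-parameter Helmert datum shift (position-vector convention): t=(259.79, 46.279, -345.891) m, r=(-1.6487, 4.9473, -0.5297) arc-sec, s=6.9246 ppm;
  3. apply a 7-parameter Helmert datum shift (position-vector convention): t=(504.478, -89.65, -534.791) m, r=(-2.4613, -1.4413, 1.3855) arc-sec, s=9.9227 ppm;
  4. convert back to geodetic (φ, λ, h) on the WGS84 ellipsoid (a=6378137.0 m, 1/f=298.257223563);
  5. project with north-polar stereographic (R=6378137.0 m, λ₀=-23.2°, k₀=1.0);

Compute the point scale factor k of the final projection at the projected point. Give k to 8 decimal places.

start: φ=44.001597°, λ=-16.551192°, h=0.000 m
→ ECEF (a=6378206.400, f=1/294.978698214): X=4405074.4968, Y=-1309124.7805, Z=4408016.8356
→ Helmert 7p (PV): X=4405467.1561, Y=-1309063.6451, Z=4407606.2752
→ Helmert 7p (PV): X=4405993.3424, Y=-1309084.0971, Z=4407161.6244
→ geod (Bowring, a=6378137.000): φ=43.98848659°, λ=-16.54744299°, h=-13.9126 m
→ into stereo (λ₀=-23.2°): φ=43.98848659°, λ−λ₀=6.65255701°
scale k = 1.18027955

1.18027955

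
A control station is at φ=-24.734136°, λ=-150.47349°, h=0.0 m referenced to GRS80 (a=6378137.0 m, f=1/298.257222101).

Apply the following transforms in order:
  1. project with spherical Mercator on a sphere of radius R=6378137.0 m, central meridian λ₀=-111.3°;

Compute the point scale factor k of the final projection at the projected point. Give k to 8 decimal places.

start: φ=-24.734136°, λ=-150.473490°, h=0.000 m
→ into merc (λ₀=-111.3°): φ=-24.73413600°, λ−λ₀=-39.17349000°
scale k = 1.10100746

1.10100746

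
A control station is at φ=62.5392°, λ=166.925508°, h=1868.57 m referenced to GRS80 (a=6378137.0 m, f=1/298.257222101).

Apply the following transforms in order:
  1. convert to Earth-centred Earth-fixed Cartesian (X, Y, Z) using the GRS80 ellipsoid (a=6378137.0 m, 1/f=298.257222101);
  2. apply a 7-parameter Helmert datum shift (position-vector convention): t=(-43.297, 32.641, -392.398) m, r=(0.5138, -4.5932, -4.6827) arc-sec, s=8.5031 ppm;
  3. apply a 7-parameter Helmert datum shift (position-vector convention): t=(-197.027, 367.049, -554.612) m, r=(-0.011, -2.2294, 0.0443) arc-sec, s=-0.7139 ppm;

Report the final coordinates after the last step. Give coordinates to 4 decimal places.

X=-2873832.4137 m, Y=667768.1061 m, Z=5637138.9996 m

start: φ=62.539200°, λ=166.925508°, h=1868.570 m
→ ECEF (a=6378137.000, f=1/298.257222101): X=-2873398.2261, Y=667312.3459, Z=5638135.5116
→ Helmert 7p (PV): X=-2873576.3599, Y=667401.8501, Z=5637728.7308
→ Helmert 7p (PV): X=-2873832.4137, Y=667768.1061, Z=5637138.9996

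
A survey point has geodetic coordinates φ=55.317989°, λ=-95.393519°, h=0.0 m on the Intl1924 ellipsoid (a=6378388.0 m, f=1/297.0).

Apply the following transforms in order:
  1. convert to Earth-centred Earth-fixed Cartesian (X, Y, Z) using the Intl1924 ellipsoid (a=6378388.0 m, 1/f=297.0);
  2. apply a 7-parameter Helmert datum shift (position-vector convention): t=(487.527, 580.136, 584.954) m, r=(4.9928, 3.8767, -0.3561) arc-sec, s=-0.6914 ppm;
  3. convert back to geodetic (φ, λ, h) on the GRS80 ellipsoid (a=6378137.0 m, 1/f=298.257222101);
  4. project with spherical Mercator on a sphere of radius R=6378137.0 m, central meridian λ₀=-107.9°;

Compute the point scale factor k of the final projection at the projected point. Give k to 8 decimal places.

1.75764923

start: φ=55.317989°, λ=-95.393519°, h=0.000 m
→ ECEF (a=6378388.000, f=1/297.0): X=-341929.7521, Y=-3621611.3472, Z=5221714.8309
→ Helmert 7p (PV): X=-341350.1003, Y=-3621154.5124, Z=5222214.9372
→ geod (Bowring, a=6378137.000): φ=55.32353748°, λ=-95.38510478°, h=310.7830 m
→ into merc (λ₀=-107.9°): φ=55.32353748°, λ−λ₀=12.51489522°
scale k = 1.75764923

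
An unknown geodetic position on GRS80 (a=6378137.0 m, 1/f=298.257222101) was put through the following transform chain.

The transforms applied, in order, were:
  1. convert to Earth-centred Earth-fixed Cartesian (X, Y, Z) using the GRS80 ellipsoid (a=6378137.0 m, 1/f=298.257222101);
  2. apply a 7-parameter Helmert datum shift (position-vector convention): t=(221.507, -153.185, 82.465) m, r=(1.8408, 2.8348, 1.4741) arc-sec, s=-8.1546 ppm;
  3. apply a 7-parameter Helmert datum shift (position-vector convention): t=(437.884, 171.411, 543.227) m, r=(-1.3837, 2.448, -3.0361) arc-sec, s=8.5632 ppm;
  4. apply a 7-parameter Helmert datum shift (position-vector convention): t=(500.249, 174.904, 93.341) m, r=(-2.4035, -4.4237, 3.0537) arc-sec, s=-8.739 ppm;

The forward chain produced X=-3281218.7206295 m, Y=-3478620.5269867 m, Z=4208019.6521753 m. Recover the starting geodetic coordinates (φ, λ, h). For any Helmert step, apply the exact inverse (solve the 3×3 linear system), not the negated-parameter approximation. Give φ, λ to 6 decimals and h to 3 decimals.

start: X=-3281218.7206, Y=-3478620.5270, Z=4208019.6522 m
→ Helmert⁻¹: X=-3281708.9044, Y=-3478826.2812, Z=4207992.9294
→ Helmert⁻¹: X=-3282117.4073, Y=-3479044.4364, Z=4207351.3818
→ Helmert⁻¹: X=-3282448.3657, Y=-3478858.6144, Z=4207289.1603
→ geod (Bowring, a=6378137.000): φ=41.52695100°, λ=-133.33607400°, h=1320.6180 m

φ=41.526951°, λ=-133.336074°, h=1320.618 m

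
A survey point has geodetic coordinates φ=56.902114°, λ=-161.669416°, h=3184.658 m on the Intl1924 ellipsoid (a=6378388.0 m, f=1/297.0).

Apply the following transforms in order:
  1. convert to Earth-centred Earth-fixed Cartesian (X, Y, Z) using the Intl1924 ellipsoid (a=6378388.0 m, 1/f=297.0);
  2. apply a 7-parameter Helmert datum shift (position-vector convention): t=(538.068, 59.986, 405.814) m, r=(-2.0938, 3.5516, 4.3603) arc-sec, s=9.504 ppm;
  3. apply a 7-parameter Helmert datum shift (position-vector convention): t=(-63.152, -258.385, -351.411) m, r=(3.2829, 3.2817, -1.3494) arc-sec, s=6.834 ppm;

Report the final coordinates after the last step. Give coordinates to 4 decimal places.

X=-3315180.0515 m, Y=-1098853.0717 m, Z=5322979.1481 m

start: φ=56.902114°, λ=-161.669416°, h=3184.658 m
→ ECEF (a=6378388.000, f=1/297.0): X=-3315793.1801, Y=-1098557.6251, Z=5322734.2721
→ Helmert 7p (PV): X=-3315171.7513, Y=-1098524.1424, Z=5323258.9189
→ Helmert 7p (PV): X=-3315180.0515, Y=-1098853.0717, Z=5322979.1481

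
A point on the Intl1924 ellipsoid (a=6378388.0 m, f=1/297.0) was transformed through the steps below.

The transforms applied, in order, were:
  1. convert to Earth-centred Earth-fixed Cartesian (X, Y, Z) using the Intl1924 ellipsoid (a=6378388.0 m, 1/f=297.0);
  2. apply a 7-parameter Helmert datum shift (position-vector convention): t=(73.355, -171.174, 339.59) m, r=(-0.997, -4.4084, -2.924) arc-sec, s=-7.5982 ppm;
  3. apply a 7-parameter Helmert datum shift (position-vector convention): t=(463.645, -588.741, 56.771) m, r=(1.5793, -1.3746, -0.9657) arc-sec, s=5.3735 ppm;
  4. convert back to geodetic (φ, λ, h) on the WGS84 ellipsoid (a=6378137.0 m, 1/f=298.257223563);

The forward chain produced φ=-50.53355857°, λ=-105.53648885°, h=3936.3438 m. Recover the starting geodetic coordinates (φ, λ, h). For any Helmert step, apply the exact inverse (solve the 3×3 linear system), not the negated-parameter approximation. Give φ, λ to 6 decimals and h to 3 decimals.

φ=-50.540122°, λ=-105.547387°, h=3685.809 m

start: φ=-50.533559°, λ=-105.536489°, h=3936.344 m
→ ECEF (a=6378137.000, f=1/298.257223563): X=-1088744.6166, Y=-3916199.6927, Z=-4903765.0576
→ Helmert⁻¹: X=-1089216.7563, Y=-3915632.5572, Z=-4903758.2385
→ Helmert⁻¹: X=-1089347.6960, Y=-3915482.8719, Z=-4904130.7349
→ geod (Bowring, a=6378388.000): φ=-50.54012200°, λ=-105.54738700°, h=3685.8090 m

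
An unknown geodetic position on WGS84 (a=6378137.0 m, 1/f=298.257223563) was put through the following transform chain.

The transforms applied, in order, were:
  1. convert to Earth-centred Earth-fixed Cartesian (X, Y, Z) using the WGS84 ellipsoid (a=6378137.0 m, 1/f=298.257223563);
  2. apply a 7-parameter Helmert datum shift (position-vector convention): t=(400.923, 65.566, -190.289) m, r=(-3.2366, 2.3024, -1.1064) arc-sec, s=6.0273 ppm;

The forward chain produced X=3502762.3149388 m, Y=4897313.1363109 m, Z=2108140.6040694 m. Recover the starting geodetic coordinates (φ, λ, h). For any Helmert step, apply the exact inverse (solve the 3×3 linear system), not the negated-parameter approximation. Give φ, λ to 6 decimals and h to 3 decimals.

start: X=3502762.3149, Y=4897313.1363, Z=2108140.6041 m
→ Helmert⁻¹: X=3502290.4787, Y=4897203.7551, Z=2108434.1238
→ geod (Bowring, a=6378137.000): φ=19.42047400°, λ=54.42911800°, h=3405.2880 m

φ=19.420474°, λ=54.429118°, h=3405.288 m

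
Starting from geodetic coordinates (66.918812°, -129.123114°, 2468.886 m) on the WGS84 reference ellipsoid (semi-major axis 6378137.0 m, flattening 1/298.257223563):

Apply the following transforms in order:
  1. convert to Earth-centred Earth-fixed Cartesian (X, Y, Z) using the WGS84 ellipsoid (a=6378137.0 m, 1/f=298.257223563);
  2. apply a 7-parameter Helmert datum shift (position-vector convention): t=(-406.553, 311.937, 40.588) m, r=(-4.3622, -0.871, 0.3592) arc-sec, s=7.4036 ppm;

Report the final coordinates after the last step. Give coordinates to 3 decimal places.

X=-1583297.007 m, Y=-1945682.605 m, Z=5847259.291 m

start: φ=66.918812°, λ=-129.123114°, h=2468.886 m
→ ECEF (a=6378137.000, f=1/298.257223563): X=-1582857.4333, Y=-1946101.0364, Z=5847140.9394
→ Helmert 7p (PV): X=-1583297.0072, Y=-1945682.6046, Z=5847259.2907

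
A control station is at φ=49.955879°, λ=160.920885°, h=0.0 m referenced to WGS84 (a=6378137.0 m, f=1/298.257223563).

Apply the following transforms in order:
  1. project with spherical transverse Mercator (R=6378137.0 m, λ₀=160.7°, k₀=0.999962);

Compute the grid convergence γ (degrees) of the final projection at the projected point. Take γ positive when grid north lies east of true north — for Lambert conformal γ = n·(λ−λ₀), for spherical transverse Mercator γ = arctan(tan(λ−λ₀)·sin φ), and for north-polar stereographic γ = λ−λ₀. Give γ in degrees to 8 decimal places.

0.16909869

start: φ=49.955879°, λ=160.920885°, h=0.000 m
→ into tm (λ₀=160.7°): φ=49.95587900°, λ−λ₀=0.22088500°
convergence γ = 0.16909869°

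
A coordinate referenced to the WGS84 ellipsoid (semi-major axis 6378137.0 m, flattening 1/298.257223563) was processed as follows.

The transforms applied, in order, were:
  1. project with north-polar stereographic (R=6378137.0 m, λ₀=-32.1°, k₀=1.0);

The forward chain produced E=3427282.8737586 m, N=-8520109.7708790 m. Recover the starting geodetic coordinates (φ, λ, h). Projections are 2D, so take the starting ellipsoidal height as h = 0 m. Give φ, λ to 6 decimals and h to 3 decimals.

φ=18.497643°, λ=-10.187145°, h=0.000 m

start: E=3427282.8738, N=-8520109.7709 m
→ stereo⁻¹: φ=18.49764300°, λ=-10.18714500°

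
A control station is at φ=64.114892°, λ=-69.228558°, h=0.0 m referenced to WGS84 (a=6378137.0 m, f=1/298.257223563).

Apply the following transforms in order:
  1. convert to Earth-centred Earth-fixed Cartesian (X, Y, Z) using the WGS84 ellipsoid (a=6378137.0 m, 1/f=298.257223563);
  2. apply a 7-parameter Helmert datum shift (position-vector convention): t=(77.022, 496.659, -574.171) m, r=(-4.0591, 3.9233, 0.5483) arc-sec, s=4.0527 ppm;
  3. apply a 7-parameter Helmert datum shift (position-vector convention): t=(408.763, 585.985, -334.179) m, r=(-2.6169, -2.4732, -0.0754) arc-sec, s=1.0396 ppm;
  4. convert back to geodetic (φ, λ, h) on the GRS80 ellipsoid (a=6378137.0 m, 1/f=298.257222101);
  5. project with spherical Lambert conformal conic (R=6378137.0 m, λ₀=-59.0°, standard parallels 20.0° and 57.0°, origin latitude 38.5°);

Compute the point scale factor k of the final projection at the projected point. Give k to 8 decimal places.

start: φ=64.114892°, λ=-69.228558°, h=0.000 m
→ ECEF (a=6378137.000, f=1/298.257223563): X=990180.6293, Y=-2610587.8697, Z=5715318.0286
→ Helmert 7p (PV): X=990377.3135, Y=-2609986.6859, Z=5714799.5602
→ Helmert 7p (PV): X=990717.6291, Y=-2609331.2720, Z=5714516.3105
→ geod (Bowring, a=6378137.000): φ=64.11969699°, λ=-69.20910269°, h=-1150.9823 m
→ into lcc (λ₀=-59.0°): φ=64.11969699°, λ−λ₀=-10.20910269°
scale k = 1.06216533

1.06216533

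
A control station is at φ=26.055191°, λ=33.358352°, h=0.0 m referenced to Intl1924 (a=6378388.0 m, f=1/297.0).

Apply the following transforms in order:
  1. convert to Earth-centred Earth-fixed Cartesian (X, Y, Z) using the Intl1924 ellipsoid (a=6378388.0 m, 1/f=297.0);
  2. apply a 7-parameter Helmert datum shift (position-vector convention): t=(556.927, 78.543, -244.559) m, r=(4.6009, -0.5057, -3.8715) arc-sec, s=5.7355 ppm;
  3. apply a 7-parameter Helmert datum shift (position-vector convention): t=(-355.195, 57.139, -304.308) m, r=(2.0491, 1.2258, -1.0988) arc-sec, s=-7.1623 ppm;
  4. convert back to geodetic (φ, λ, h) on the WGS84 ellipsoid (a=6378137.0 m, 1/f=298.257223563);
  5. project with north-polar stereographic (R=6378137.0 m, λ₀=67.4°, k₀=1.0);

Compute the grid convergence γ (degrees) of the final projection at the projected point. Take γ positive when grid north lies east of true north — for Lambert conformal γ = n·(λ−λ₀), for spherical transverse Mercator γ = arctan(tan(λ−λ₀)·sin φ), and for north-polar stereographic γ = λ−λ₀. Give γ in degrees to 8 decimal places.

-34.04380726

start: φ=26.055191°, λ=33.358352°, h=0.000 m
→ ECEF (a=6378388.000, f=1/297.0): X=4789211.1788, Y=3152910.4915, Z=2784594.2327
→ Helmert 7p (PV): X=4789847.9264, Y=3152855.1131, Z=2784447.7151
→ Helmert 7p (PV): X=4789491.7681, Y=3152836.4931, Z=2784126.3201
→ geod (Bowring, a=6378137.000): φ=26.04997956°, λ=33.35619274°, h=201.9148 m
→ into stereo (λ₀=67.4°): φ=26.04997956°, λ−λ₀=-34.04380726°
convergence γ = -34.04380726°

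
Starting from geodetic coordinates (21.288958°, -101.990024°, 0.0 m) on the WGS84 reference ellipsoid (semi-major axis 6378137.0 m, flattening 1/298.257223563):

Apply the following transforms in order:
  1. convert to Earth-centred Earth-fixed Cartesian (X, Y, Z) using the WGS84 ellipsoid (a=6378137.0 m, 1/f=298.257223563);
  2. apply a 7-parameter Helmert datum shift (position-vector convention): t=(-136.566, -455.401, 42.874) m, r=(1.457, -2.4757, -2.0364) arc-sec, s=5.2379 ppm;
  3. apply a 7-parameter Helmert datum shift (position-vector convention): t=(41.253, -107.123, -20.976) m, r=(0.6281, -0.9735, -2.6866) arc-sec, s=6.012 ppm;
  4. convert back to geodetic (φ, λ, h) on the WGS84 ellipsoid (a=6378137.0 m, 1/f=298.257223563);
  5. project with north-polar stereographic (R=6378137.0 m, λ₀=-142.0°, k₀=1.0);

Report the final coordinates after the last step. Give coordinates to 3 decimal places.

start: φ=21.288958°, λ=-101.990024°, h=0.000 m
→ ECEF (a=6378137.000, f=1/298.257223563): X=-1235131.4777, Y=-5815815.7730, Z=2301234.1275
→ Helmert 7p (PV): X=-1235359.5524, Y=-5816305.6979, Z=2301233.1487
→ Helmert 7p (PV): X=-1235412.3453, Y=-5816438.7054, Z=2301202.4658
→ geod (Bowring, a=6378137.000): φ=21.28650232°, λ=-101.99142437°, h=610.6398 m
→ stereo (R=6378137.0, λ₀=-142.0°): E=5606278.9808, N=-6679272.6040

E=5606278.981 m, N=-6679272.604 m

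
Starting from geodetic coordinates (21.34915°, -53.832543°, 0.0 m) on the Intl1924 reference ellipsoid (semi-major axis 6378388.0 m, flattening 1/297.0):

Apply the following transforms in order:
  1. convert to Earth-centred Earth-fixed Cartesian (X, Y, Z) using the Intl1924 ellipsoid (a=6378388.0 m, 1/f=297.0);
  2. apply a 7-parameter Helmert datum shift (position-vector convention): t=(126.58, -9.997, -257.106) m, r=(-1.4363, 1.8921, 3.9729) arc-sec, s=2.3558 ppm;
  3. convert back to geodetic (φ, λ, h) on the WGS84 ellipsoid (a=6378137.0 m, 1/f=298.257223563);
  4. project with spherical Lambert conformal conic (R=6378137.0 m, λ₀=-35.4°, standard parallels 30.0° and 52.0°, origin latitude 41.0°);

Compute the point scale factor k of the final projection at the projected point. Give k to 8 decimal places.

start: φ=21.349150°, λ=-53.832543°, h=0.000 m
→ ECEF (a=6378388.000, f=1/297.0): X=3507449.5964, Y=-4798037.8334, Z=2307472.0210
→ Helmert 7p (PV): X=3507698.0221, Y=-4797975.5081, Z=2307221.5871
→ geod (Bowring, a=6378137.000): φ=21.34616864°, λ=-53.83025506°, h=237.4535 m
→ into lcc (λ₀=-35.4°): φ=21.34616864°, λ−λ₀=-18.43025506°
scale k = 1.03874692

1.03874692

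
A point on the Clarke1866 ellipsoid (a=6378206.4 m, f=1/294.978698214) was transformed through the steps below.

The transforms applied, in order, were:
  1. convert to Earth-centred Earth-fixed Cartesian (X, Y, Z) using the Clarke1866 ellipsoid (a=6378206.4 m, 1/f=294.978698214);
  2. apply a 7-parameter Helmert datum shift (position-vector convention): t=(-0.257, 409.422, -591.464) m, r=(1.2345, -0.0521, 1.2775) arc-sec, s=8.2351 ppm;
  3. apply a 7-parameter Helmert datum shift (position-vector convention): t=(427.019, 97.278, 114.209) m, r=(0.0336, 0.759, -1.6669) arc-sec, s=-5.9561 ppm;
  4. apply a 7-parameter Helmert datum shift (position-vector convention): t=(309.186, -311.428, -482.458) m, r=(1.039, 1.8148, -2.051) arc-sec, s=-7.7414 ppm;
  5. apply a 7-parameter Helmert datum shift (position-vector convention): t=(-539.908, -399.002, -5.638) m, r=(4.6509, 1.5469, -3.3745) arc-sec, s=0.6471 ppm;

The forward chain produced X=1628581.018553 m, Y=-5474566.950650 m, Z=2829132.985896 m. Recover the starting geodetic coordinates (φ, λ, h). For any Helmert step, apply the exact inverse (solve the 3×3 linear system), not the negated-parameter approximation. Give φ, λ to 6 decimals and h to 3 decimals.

start: X=1628581.0186, Y=-5474566.9506, Z=2829132.9859 m
→ Helmert⁻¹: X=1629188.2100, Y=-5474073.9577, Z=2829272.4419
→ Helmert⁻¹: X=1628921.1647, Y=-5473774.4530, Z=2829818.7108
→ Helmert⁻¹: X=1628537.6691, Y=-5473890.7124, Z=2829728.2402
→ Helmert⁻¹: X=1628491.3252, Y=-5474248.1998, Z=2830328.7486
→ geod (Bowring, a=6378206.400): φ=26.51645400°, λ=-73.43319600°, h=251.6910 m

φ=26.516454°, λ=-73.433196°, h=251.691 m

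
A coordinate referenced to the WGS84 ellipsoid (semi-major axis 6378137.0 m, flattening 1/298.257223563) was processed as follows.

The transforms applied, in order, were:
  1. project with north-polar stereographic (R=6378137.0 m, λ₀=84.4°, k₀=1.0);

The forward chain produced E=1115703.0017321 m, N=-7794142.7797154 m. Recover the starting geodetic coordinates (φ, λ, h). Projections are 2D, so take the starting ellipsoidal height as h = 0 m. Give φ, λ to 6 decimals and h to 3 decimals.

φ=26.631499°, λ=92.546340°, h=0.000 m

start: E=1115703.0017, N=-7794142.7797 m
→ stereo⁻¹: φ=26.63149900°, λ=92.54634000°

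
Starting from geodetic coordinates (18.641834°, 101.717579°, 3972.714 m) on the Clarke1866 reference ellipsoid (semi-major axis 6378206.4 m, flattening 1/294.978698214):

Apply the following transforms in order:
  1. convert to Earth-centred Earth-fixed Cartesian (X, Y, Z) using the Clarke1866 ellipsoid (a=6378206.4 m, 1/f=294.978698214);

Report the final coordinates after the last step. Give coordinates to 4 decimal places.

X=-1228565.1195 m, Y=5923363.9503 m, Z=2026972.0557 m

start: φ=18.641834°, λ=101.717579°, h=3972.714 m
→ ECEF (a=6378206.400, f=1/294.978698214): X=-1228565.1195, Y=5923363.9503, Z=2026972.0557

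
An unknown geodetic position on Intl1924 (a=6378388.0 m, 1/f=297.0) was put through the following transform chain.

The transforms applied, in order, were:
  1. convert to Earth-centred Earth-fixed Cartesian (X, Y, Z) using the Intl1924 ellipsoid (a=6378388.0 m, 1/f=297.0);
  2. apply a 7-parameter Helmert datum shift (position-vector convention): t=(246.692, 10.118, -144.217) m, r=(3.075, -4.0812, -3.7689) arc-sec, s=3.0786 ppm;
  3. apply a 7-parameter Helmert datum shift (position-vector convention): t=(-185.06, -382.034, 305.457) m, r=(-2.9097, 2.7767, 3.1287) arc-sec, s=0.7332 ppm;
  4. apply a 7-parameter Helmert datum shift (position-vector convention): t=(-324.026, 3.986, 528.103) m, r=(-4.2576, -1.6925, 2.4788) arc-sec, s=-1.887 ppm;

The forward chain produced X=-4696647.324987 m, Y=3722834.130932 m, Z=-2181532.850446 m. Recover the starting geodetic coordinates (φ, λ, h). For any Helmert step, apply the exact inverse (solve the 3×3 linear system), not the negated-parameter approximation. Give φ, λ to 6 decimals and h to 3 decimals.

φ=-20.130602°, λ=141.592661°, h=2240.258 m

start: X=-4696647.3250, Y=3722834.1309, Z=-2181532.8504 m
→ Helmert⁻¹: X=-4696305.3242, Y=3722938.6466, Z=-2181949.6888
→ Helmert⁻¹: X=-4696030.9656, Y=3723419.9662, Z=-2182264.2381
→ Helmert⁻¹: X=-4696374.4070, Y=3723280.0421, Z=-2182075.8865
→ geod (Bowring, a=6378388.000): φ=-20.13060200°, λ=141.59266100°, h=2240.2580 m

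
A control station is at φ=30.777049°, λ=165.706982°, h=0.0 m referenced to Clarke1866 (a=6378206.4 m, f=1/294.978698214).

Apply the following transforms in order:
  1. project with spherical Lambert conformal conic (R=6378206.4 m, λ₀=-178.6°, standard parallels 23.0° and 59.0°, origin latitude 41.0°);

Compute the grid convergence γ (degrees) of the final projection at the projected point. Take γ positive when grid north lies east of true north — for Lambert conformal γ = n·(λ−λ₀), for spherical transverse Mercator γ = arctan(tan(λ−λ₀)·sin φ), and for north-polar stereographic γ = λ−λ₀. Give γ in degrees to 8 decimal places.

-10.47545719

start: φ=30.777049°, λ=165.706982°, h=0.000 m
→ into lcc (λ₀=-178.6°): φ=30.77704900°, λ−λ₀=-15.69301800°
convergence γ = -10.47545719°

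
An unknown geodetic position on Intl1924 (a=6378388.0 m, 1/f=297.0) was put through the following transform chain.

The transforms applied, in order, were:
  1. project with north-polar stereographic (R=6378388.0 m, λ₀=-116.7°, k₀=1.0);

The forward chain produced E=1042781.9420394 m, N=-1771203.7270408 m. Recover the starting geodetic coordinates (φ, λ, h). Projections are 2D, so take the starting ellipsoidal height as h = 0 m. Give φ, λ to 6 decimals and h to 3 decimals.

φ=71.694321°, λ=-86.212893°, h=0.000 m

start: E=1042781.9420, N=-1771203.7270 m
→ stereo⁻¹: φ=71.69432100°, λ=-86.21289300°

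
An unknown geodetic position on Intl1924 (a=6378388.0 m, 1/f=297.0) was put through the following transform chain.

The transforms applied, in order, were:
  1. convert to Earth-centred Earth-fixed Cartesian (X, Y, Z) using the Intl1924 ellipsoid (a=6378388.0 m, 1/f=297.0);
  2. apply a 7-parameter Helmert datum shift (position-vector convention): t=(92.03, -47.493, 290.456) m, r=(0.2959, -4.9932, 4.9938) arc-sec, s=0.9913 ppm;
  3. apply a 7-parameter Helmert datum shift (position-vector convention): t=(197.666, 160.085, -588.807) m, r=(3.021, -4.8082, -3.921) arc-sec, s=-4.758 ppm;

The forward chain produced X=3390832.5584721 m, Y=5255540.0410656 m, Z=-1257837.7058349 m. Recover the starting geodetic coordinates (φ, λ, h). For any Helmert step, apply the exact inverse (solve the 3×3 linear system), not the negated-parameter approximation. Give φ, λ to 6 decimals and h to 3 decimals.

start: X=3390832.5585, Y=5255540.0411, Z=-1257837.7058 m
→ Helmert⁻¹: X=3390521.8102, Y=5255450.9972, Z=-1257410.8892
→ Helmert⁻¹: X=3390523.2078, Y=5255409.3894, Z=-1257789.7145
→ geod (Bowring, a=6378388.000): φ=-11.44605900°, λ=57.17194700°, h=1871.7720 m

φ=-11.446059°, λ=57.171947°, h=1871.772 m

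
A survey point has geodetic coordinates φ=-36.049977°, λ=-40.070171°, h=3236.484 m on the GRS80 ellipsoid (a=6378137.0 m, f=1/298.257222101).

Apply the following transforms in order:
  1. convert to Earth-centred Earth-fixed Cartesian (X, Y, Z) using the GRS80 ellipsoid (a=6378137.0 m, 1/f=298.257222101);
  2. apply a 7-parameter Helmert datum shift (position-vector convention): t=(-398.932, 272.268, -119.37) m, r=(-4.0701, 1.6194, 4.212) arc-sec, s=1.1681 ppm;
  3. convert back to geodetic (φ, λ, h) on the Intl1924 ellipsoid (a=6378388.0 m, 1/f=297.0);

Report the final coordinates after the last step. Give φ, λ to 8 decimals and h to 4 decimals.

φ=-36.05379174°, λ=-40.07037331°, h=2706.1014 m

start: φ=-36.049977°, λ=-40.070171°, h=3236.484 m
→ ECEF (a=6378137.000, f=1/298.257222101): X=3952821.4432, Y=-3325069.1325, Z=-3734581.2343
→ Helmert 7p (PV): X=3952465.7072, Y=-3324793.7227, Z=-3734670.3889
→ geod (Bowring, a=6378388.000): φ=-36.05379174°, λ=-40.07037331°, h=2706.1014 m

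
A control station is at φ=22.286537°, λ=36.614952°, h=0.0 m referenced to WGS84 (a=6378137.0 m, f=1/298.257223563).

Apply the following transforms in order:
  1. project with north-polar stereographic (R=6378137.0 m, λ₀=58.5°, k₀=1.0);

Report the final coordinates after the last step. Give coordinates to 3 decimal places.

E=-3189914.087 m, N=-7941148.086 m

start: φ=22.286537°, λ=36.614952°, h=0.000 m
→ stereo (R=6378137.0, λ₀=58.5°): E=-3189914.0866, N=-7941148.0862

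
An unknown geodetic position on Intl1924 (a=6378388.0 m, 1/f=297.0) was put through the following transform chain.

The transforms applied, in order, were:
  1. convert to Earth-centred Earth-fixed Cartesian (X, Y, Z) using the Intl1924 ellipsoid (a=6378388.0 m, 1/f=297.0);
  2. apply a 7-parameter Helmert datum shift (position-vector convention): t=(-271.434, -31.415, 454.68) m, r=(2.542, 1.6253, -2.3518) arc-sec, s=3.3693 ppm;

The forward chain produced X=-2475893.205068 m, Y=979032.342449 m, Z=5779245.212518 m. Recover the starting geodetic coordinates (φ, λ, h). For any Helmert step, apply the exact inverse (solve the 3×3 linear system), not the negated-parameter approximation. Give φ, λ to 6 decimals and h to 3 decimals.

φ=65.411097°, λ=158.421685°, h=1844.414 m

start: X=-2475893.2051, Y=979032.3424, Z=5779245.2125 m
→ Helmert⁻¹: X=-2475670.1282, Y=979103.4485, Z=5778739.4882
→ geod (Bowring, a=6378388.000): φ=65.41109700°, λ=158.42168500°, h=1844.4140 m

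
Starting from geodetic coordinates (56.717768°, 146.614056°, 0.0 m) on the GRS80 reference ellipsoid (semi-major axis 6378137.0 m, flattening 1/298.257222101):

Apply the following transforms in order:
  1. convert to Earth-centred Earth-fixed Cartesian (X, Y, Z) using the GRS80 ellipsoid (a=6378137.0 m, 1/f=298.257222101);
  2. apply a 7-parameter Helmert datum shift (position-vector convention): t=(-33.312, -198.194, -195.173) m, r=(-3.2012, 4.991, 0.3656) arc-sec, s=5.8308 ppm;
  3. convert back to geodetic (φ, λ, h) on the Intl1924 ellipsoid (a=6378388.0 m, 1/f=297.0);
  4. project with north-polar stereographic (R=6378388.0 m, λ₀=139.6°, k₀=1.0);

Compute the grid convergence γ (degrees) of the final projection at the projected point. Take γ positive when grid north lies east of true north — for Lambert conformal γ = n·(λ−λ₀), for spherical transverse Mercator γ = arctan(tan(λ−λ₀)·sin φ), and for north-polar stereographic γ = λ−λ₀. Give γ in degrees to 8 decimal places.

start: φ=56.717768°, λ=146.614056°, h=0.000 m
→ ECEF (a=6378137.000, f=1/298.257222101): X=-2929375.2194, Y=1930536.1371, Z=5308718.0052
→ Helmert 7p (PV): X=-2929300.5778, Y=1930426.3984, Z=5308594.7071
→ geod (Bowring, a=6378388.000): φ=56.71883545°, λ=146.61488169°, h=-357.6237 m
→ into stereo (λ₀=139.6°): φ=56.71883545°, λ−λ₀=7.01488169°
convergence γ = 7.01488169°

7.01488169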